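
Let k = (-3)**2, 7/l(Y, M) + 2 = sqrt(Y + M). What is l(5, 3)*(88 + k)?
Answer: 679/2 + 679*sqrt(2)/2 ≈ 819.63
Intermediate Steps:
l(Y, M) = 7/(-2 + sqrt(M + Y)) (l(Y, M) = 7/(-2 + sqrt(Y + M)) = 7/(-2 + sqrt(M + Y)))
k = 9
l(5, 3)*(88 + k) = (7/(-2 + sqrt(3 + 5)))*(88 + 9) = (7/(-2 + sqrt(8)))*97 = (7/(-2 + 2*sqrt(2)))*97 = 679/(-2 + 2*sqrt(2))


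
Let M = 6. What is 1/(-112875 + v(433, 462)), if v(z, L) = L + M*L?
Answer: -1/109641 ≈ -9.1207e-6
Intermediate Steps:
v(z, L) = 7*L (v(z, L) = L + 6*L = 7*L)
1/(-112875 + v(433, 462)) = 1/(-112875 + 7*462) = 1/(-112875 + 3234) = 1/(-109641) = -1/109641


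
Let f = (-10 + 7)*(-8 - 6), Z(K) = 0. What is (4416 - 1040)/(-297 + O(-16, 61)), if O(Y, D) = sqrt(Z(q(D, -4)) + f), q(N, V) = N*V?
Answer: -334224/29389 - 3376*sqrt(42)/88167 ≈ -11.621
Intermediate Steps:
f = 42 (f = -3*(-14) = 42)
O(Y, D) = sqrt(42) (O(Y, D) = sqrt(0 + 42) = sqrt(42))
(4416 - 1040)/(-297 + O(-16, 61)) = (4416 - 1040)/(-297 + sqrt(42)) = 3376/(-297 + sqrt(42))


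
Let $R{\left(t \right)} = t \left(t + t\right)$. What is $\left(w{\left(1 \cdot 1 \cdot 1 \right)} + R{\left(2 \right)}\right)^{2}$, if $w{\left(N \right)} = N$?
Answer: $81$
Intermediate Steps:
$R{\left(t \right)} = 2 t^{2}$ ($R{\left(t \right)} = t 2 t = 2 t^{2}$)
$\left(w{\left(1 \cdot 1 \cdot 1 \right)} + R{\left(2 \right)}\right)^{2} = \left(1 \cdot 1 \cdot 1 + 2 \cdot 2^{2}\right)^{2} = \left(1 \cdot 1 + 2 \cdot 4\right)^{2} = \left(1 + 8\right)^{2} = 9^{2} = 81$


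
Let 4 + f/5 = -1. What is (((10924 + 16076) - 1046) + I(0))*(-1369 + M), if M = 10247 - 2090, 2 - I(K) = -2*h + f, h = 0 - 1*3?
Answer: 176318300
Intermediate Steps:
h = -3 (h = 0 - 3 = -3)
f = -25 (f = -20 + 5*(-1) = -20 - 5 = -25)
I(K) = 21 (I(K) = 2 - (-2*(-3) - 25) = 2 - (6 - 25) = 2 - 1*(-19) = 2 + 19 = 21)
M = 8157
(((10924 + 16076) - 1046) + I(0))*(-1369 + M) = (((10924 + 16076) - 1046) + 21)*(-1369 + 8157) = ((27000 - 1046) + 21)*6788 = (25954 + 21)*6788 = 25975*6788 = 176318300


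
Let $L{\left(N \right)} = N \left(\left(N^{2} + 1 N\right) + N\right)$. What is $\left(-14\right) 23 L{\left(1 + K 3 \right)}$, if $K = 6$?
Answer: $-2441082$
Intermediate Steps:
$L{\left(N \right)} = N \left(N^{2} + 2 N\right)$ ($L{\left(N \right)} = N \left(\left(N^{2} + N\right) + N\right) = N \left(\left(N + N^{2}\right) + N\right) = N \left(N^{2} + 2 N\right)$)
$\left(-14\right) 23 L{\left(1 + K 3 \right)} = \left(-14\right) 23 \left(1 + 6 \cdot 3\right)^{2} \left(2 + \left(1 + 6 \cdot 3\right)\right) = - 322 \left(1 + 18\right)^{2} \left(2 + \left(1 + 18\right)\right) = - 322 \cdot 19^{2} \left(2 + 19\right) = - 322 \cdot 361 \cdot 21 = \left(-322\right) 7581 = -2441082$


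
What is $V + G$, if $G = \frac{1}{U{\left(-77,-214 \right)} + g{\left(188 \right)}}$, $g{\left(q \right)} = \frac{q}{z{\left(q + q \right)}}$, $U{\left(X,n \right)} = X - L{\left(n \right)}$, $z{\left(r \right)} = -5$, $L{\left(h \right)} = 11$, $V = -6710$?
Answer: $- \frac{4213885}{628} \approx -6710.0$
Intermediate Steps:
$U{\left(X,n \right)} = -11 + X$ ($U{\left(X,n \right)} = X - 11 = -11 + X$)
$g{\left(q \right)} = - \frac{q}{5}$ ($g{\left(q \right)} = \frac{q}{-5} = q \left(- \frac{1}{5}\right) = - \frac{q}{5}$)
$G = - \frac{5}{628}$ ($G = \frac{1}{\left(-11 - 77\right) - \frac{188}{5}} = \frac{1}{-88 - \frac{188}{5}} = \frac{1}{- \frac{628}{5}} = - \frac{5}{628} \approx -0.0079618$)
$V + G = -6710 - \frac{5}{628} = - \frac{4213885}{628}$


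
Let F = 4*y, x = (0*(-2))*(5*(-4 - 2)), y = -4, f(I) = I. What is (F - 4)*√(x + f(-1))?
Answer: -20*I ≈ -20.0*I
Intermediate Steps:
x = 0 (x = 0*(5*(-6)) = 0*(-30) = 0)
F = -16 (F = 4*(-4) = -16)
(F - 4)*√(x + f(-1)) = (-16 - 4)*√(0 - 1) = -20*I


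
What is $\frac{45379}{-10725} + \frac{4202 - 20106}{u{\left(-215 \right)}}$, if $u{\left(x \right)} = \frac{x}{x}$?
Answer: $- \frac{170615779}{10725} \approx -15908.0$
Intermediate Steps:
$u{\left(x \right)} = 1$
$\frac{45379}{-10725} + \frac{4202 - 20106}{u{\left(-215 \right)}} = \frac{45379}{-10725} + \frac{4202 - 20106}{1} = 45379 \left(- \frac{1}{10725}\right) + \left(4202 - 20106\right) 1 = - \frac{45379}{10725} - 15904 = - \frac{170615779}{10725}$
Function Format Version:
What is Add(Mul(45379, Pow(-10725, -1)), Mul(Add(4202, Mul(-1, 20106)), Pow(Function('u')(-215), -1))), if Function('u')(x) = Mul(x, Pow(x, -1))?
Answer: Rational(-170615779, 10725) ≈ -15908.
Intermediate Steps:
Function('u')(x) = 1
Add(Mul(45379, Pow(-10725, -1)), Mul(Add(4202, Mul(-1, 20106)), Pow(Function('u')(-215), -1))) = Add(Mul(45379, Pow(-10725, -1)), Mul(Add(4202, Mul(-1, 20106)), Pow(1, -1))) = Add(Mul(45379, Rational(-1, 10725)), Mul(Add(4202, -20106), 1)) = Add(Rational(-45379, 10725), Mul(-15904, 1)) = Add(Rational(-45379, 10725), -15904) = Rational(-170615779, 10725)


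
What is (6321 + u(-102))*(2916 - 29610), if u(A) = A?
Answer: -166009986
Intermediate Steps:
(6321 + u(-102))*(2916 - 29610) = (6321 - 102)*(2916 - 29610) = 6219*(-26694) = -166009986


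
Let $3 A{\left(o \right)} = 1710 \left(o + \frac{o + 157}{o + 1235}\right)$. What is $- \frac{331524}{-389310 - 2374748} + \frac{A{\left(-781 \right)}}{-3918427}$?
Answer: $\frac{15123539013072}{64699536993839} \approx 0.23375$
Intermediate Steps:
$A{\left(o \right)} = 570 o + \frac{570 \left(157 + o\right)}{1235 + o}$ ($A{\left(o \right)} = \frac{1710 \left(o + \frac{o + 157}{o + 1235}\right)}{3} = \frac{1710 \left(o + \frac{157 + o}{1235 + o}\right)}{3} = \frac{1710 o + \frac{1710 \left(157 + o\right)}{1235 + o}}{3} = 570 o + \frac{570 \left(157 + o\right)}{1235 + o}$)
$- \frac{331524}{-389310 - 2374748} + \frac{A{\left(-781 \right)}}{-3918427} = - \frac{331524}{-389310 - 2374748} + \frac{570 \frac{1}{1235 - 781} \left(157 + \left(-781\right)^{2} + 1236 \left(-781\right)\right)}{-3918427} = - \frac{331524}{-389310 - 2374748} + \frac{570 \left(157 + 609961 - 965316\right)}{454} \left(- \frac{1}{3918427}\right) = - \frac{331524}{-2764058} + 570 \cdot \frac{1}{454} \left(-355198\right) \left(- \frac{1}{3918427}\right) = \left(-331524\right) \left(- \frac{1}{2764058}\right) - - \frac{5327970}{46814891} = \frac{165762}{1382029} + \frac{5327970}{46814891} = \frac{15123539013072}{64699536993839}$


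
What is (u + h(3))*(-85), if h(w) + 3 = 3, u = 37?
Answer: -3145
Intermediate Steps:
h(w) = 0 (h(w) = -3 + 3 = 0)
(u + h(3))*(-85) = (37 + 0)*(-85) = 37*(-85) = -3145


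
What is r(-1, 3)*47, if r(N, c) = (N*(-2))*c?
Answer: 282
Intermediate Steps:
r(N, c) = -2*N*c (r(N, c) = (-2*N)*c = -2*N*c)
r(-1, 3)*47 = -2*(-1)*3*47 = 6*47 = 282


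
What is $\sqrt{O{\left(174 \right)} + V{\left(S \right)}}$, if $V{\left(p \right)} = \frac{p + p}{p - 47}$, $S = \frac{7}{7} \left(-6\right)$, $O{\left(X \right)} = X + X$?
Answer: $\frac{2 \sqrt{244542}}{53} \approx 18.661$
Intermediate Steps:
$O{\left(X \right)} = 2 X$
$S = -6$ ($S = 7 \cdot \frac{1}{7} \left(-6\right) = 1 \left(-6\right) = -6$)
$V{\left(p \right)} = \frac{2 p}{-47 + p}$
$\sqrt{O{\left(174 \right)} + V{\left(S \right)}} = \sqrt{2 \cdot 174 + 2 \left(-6\right) \frac{1}{-47 - 6}} = \sqrt{348 + 2 \left(-6\right) \frac{1}{-53}} = \sqrt{348 + 2 \left(-6\right) \left(- \frac{1}{53}\right)} = \sqrt{348 + \frac{12}{53}} = \sqrt{\frac{18456}{53}} = \frac{2 \sqrt{244542}}{53}$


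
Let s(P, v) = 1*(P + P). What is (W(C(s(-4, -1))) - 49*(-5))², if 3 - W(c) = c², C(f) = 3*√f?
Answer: 102400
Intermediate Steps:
s(P, v) = 2*P (s(P, v) = 1*(2*P) = 2*P)
W(c) = 3 - c²
(W(C(s(-4, -1))) - 49*(-5))² = ((3 - (3*√(2*(-4)))²) - 49*(-5))² = ((3 - (3*√(-8))²) + 245)² = ((3 - (3*(2*I*√2))²) + 245)² = ((3 - (6*I*√2)²) + 245)² = ((3 - 1*(-72)) + 245)² = ((3 + 72) + 245)² = (75 + 245)² = 320² = 102400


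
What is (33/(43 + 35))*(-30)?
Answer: -165/13 ≈ -12.692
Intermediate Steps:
(33/(43 + 35))*(-30) = (33/78)*(-30) = ((1/78)*33)*(-30) = (11/26)*(-30) = -165/13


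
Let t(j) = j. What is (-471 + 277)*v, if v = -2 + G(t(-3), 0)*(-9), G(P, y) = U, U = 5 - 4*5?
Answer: -25802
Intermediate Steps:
U = -15 (U = 5 - 20 = -15)
G(P, y) = -15
v = 133 (v = -2 - 15*(-9) = -2 + 135 = 133)
(-471 + 277)*v = (-471 + 277)*133 = -194*133 = -25802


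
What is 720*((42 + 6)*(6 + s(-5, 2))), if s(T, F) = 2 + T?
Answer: 103680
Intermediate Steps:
720*((42 + 6)*(6 + s(-5, 2))) = 720*((42 + 6)*(6 + (2 - 5))) = 720*(48*(6 - 3)) = 720*(48*3) = 720*144 = 103680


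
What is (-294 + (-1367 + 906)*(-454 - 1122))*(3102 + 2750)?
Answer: 4249968184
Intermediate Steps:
(-294 + (-1367 + 906)*(-454 - 1122))*(3102 + 2750) = (-294 - 461*(-1576))*5852 = (-294 + 726536)*5852 = 726242*5852 = 4249968184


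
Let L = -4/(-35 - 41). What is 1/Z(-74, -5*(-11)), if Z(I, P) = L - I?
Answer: 19/1407 ≈ 0.013504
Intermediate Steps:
L = 1/19 (L = -4/(-76) = -4*(-1/76) = 1/19 ≈ 0.052632)
Z(I, P) = 1/19 - I
1/Z(-74, -5*(-11)) = 1/(1/19 - 1*(-74)) = 1/(1/19 + 74) = 1/(1407/19) = 19/1407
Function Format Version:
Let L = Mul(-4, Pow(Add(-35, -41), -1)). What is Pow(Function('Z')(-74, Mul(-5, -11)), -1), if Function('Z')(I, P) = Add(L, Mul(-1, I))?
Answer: Rational(19, 1407) ≈ 0.013504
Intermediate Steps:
L = Rational(1, 19) (L = Mul(-4, Pow(-76, -1)) = Mul(-4, Rational(-1, 76)) = Rational(1, 19) ≈ 0.052632)
Function('Z')(I, P) = Add(Rational(1, 19), Mul(-1, I))
Pow(Function('Z')(-74, Mul(-5, -11)), -1) = Pow(Add(Rational(1, 19), Mul(-1, -74)), -1) = Pow(Add(Rational(1, 19), 74), -1) = Pow(Rational(1407, 19), -1) = Rational(19, 1407)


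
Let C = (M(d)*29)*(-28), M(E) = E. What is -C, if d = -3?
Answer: -2436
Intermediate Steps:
C = 2436 (C = -3*29*(-28) = -87*(-28) = 2436)
-C = -1*2436 = -2436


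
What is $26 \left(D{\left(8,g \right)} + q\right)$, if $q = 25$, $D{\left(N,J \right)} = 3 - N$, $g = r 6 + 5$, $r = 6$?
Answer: $520$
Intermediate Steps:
$g = 41$ ($g = 6 \cdot 6 + 5 = 36 + 5 = 41$)
$26 \left(D{\left(8,g \right)} + q\right) = 26 \left(\left(3 - 8\right) + 25\right) = 26 \left(-5 + 25\right) = 26 \cdot 20 = 520$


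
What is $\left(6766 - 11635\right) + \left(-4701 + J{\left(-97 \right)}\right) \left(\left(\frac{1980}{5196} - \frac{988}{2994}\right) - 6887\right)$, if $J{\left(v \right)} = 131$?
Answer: $\frac{20397905140211}{648201} \approx 3.1468 \cdot 10^{7}$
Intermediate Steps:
$\left(6766 - 11635\right) + \left(-4701 + J{\left(-97 \right)}\right) \left(\left(\frac{1980}{5196} - \frac{988}{2994}\right) - 6887\right) = \left(6766 - 11635\right) + \left(-4701 + 131\right) \left(\left(\frac{1980}{5196} - \frac{988}{2994}\right) - 6887\right) = -4869 - 4570 \left(\left(1980 \cdot \frac{1}{5196} - \frac{494}{1497}\right) - 6887\right) = -4869 - 4570 \left(\left(\frac{165}{433} - \frac{494}{1497}\right) - 6887\right) = -4869 - 4570 \left(\frac{33103}{648201} - 6887\right) = -4869 - - \frac{20401061230880}{648201} = -4869 + \frac{20401061230880}{648201} = \frac{20397905140211}{648201}$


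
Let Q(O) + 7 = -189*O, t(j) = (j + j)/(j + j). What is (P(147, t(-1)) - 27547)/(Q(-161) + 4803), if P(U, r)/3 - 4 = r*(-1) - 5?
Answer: -27553/35225 ≈ -0.78220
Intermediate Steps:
t(j) = 1 (t(j) = (2*j)/((2*j)) = (2*j)*(1/(2*j)) = 1)
P(U, r) = -3 - 3*r (P(U, r) = 12 + 3*(r*(-1) - 5) = 12 + 3*(-r - 5) = 12 + 3*(-5 - r) = 12 + (-15 - 3*r) = -3 - 3*r)
Q(O) = -7 - 189*O
(P(147, t(-1)) - 27547)/(Q(-161) + 4803) = ((-3 - 3*1) - 27547)/((-7 - 189*(-161)) + 4803) = ((-3 - 3) - 27547)/((-7 + 30429) + 4803) = (-6 - 27547)/(30422 + 4803) = -27553/35225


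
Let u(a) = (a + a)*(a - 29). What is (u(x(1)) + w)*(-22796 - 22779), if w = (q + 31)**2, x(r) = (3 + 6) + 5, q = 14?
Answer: -73147875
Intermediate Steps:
x(r) = 14 (x(r) = 9 + 5 = 14)
u(a) = 2*a*(-29 + a) (u(a) = (2*a)*(-29 + a) = 2*a*(-29 + a))
w = 2025 (w = (14 + 31)**2 = 45**2 = 2025)
(u(x(1)) + w)*(-22796 - 22779) = (2*14*(-29 + 14) + 2025)*(-22796 - 22779) = (2*14*(-15) + 2025)*(-45575) = (-420 + 2025)*(-45575) = 1605*(-45575) = -73147875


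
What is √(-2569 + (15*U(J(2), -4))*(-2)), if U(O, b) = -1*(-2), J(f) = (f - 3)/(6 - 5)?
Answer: I*√2629 ≈ 51.274*I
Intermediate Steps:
J(f) = -3 + f (J(f) = (-3 + f)/1 = (-3 + f)*1 = -3 + f)
U(O, b) = 2
√(-2569 + (15*U(J(2), -4))*(-2)) = √(-2569 + (15*2)*(-2)) = √(-2569 + 30*(-2)) = √(-2569 - 60) = √(-2629) = I*√2629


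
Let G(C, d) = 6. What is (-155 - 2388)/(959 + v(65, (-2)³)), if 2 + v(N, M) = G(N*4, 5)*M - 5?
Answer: -2543/904 ≈ -2.8131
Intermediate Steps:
v(N, M) = -7 + 6*M (v(N, M) = -2 + (6*M - 5) = -2 + (-5 + 6*M) = -7 + 6*M)
(-155 - 2388)/(959 + v(65, (-2)³)) = (-155 - 2388)/(959 + (-7 + 6*(-2)³)) = -2543/(959 + (-7 + 6*(-8))) = -2543/(959 + (-7 - 48)) = -2543/(959 - 55) = -2543/904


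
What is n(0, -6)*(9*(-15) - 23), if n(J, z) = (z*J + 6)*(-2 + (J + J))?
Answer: 1896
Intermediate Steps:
n(J, z) = (-2 + 2*J)*(6 + J*z) (n(J, z) = (J*z + 6)*(-2 + 2*J) = (6 + J*z)*(-2 + 2*J) = (-2 + 2*J)*(6 + J*z))
n(0, -6)*(9*(-15) - 23) = (-12 + 12*0 - 2*0*(-6) + 2*(-6)*0²)*(9*(-15) - 23) = (-12 + 0 + 0 + 2*(-6)*0)*(-135 - 23) = (-12 + 0 + 0 + 0)*(-158) = -12*(-158) = 1896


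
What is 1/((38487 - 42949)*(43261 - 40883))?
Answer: -1/10610636 ≈ -9.4245e-8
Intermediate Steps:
1/((38487 - 42949)*(43261 - 40883)) = 1/(-4462*2378) = 1/(-10610636) = -1/10610636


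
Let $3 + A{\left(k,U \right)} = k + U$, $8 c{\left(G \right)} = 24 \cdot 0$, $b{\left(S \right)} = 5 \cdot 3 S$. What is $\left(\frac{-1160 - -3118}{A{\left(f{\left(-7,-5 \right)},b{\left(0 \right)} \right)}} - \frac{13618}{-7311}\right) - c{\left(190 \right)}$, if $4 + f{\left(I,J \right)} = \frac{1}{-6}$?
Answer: $- \frac{85304054}{314373} \approx -271.35$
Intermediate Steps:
$b{\left(S \right)} = 15 S$
$c{\left(G \right)} = 0$ ($c{\left(G \right)} = \frac{24 \cdot 0}{8} = \frac{1}{8} \cdot 0 = 0$)
$f{\left(I,J \right)} = - \frac{25}{6}$ ($f{\left(I,J \right)} = -4 + \frac{1}{-6} = -4 - \frac{1}{6} = - \frac{25}{6}$)
$A{\left(k,U \right)} = -3 + U + k$ ($A{\left(k,U \right)} = -3 + \left(k + U\right) = -3 + \left(U + k\right) = -3 + U + k$)
$\left(\frac{-1160 - -3118}{A{\left(f{\left(-7,-5 \right)},b{\left(0 \right)} \right)}} - \frac{13618}{-7311}\right) - c{\left(190 \right)} = \left(\frac{-1160 - -3118}{-3 + 15 \cdot 0 - \frac{25}{6}} - \frac{13618}{-7311}\right) - 0 = \left(\frac{-1160 + 3118}{-3 + 0 - \frac{25}{6}} - - \frac{13618}{7311}\right) + 0 = \left(\frac{1958}{- \frac{43}{6}} + \frac{13618}{7311}\right) + 0 = \left(1958 \left(- \frac{6}{43}\right) + \frac{13618}{7311}\right) + 0 = \left(- \frac{11748}{43} + \frac{13618}{7311}\right) + 0 = - \frac{85304054}{314373} + 0 = - \frac{85304054}{314373}$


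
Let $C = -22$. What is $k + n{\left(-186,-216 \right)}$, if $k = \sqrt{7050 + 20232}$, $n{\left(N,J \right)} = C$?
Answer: $-22 + \sqrt{27282} \approx 143.17$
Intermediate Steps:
$n{\left(N,J \right)} = -22$
$k = \sqrt{27282} \approx 165.17$
$k + n{\left(-186,-216 \right)} = \sqrt{27282} - 22 = -22 + \sqrt{27282}$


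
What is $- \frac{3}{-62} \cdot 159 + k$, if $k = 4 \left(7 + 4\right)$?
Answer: $\frac{3205}{62} \approx 51.694$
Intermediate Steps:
$k = 44$ ($k = 4 \cdot 11 = 44$)
$- \frac{3}{-62} \cdot 159 + k = - \frac{3}{-62} \cdot 159 + 44 = \left(-3\right) \left(- \frac{1}{62}\right) 159 + 44 = \frac{3}{62} \cdot 159 + 44 = \frac{477}{62} + 44 = \frac{3205}{62}$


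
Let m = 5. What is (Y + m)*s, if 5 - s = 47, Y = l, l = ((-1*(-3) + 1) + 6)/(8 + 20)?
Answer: -225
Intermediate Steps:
l = 5/14 (l = ((3 + 1) + 6)/28 = (4 + 6)*(1/28) = 10*(1/28) = 5/14 ≈ 0.35714)
Y = 5/14 ≈ 0.35714
s = -42 (s = 5 - 1*47 = 5 - 47 = -42)
(Y + m)*s = (5/14 + 5)*(-42) = (75/14)*(-42) = -225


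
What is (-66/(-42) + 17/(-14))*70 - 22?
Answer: 3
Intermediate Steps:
(-66/(-42) + 17/(-14))*70 - 22 = (-66*(-1/42) + 17*(-1/14))*70 - 22 = (11/7 - 17/14)*70 - 22 = (5/14)*70 - 22 = 25 - 22 = 3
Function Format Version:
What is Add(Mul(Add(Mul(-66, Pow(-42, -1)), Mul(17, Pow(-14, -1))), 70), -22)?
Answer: 3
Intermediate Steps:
Add(Mul(Add(Mul(-66, Pow(-42, -1)), Mul(17, Pow(-14, -1))), 70), -22) = Add(Mul(Add(Mul(-66, Rational(-1, 42)), Mul(17, Rational(-1, 14))), 70), -22) = Add(Mul(Add(Rational(11, 7), Rational(-17, 14)), 70), -22) = Add(Mul(Rational(5, 14), 70), -22) = Add(25, -22) = 3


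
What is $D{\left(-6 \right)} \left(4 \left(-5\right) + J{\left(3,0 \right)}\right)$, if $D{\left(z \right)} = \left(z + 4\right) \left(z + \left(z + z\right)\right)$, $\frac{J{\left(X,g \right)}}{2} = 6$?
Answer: $-288$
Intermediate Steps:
$J{\left(X,g \right)} = 12$ ($J{\left(X,g \right)} = 2 \cdot 6 = 12$)
$D{\left(z \right)} = 3 z \left(4 + z\right)$ ($D{\left(z \right)} = \left(4 + z\right) \left(z + 2 z\right) = \left(4 + z\right) 3 z = 3 z \left(4 + z\right)$)
$D{\left(-6 \right)} \left(4 \left(-5\right) + J{\left(3,0 \right)}\right) = 3 \left(-6\right) \left(4 - 6\right) \left(4 \left(-5\right) + 12\right) = 3 \left(-6\right) \left(-2\right) \left(-20 + 12\right) = 36 \left(-8\right) = -288$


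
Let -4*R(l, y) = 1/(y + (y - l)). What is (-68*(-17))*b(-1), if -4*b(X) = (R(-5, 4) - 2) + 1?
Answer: 15317/52 ≈ 294.56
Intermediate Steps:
R(l, y) = -1/(4*(-l + 2*y)) (R(l, y) = -1/(4*(y + (y - l))) = -1/(4*(-l + 2*y)))
b(X) = 53/208 (b(X) = -((1/(4*(-5 - 2*4)) - 2) + 1)/4 = -((1/(4*(-5 - 8)) - 2) + 1)/4 = -(((¼)/(-13) - 2) + 1)/4 = -(((¼)*(-1/13) - 2) + 1)/4 = -((-1/52 - 2) + 1)/4 = -(-105/52 + 1)/4 = -¼*(-53/52) = 53/208)
(-68*(-17))*b(-1) = -68*(-17)*(53/208) = 1156*(53/208) = 15317/52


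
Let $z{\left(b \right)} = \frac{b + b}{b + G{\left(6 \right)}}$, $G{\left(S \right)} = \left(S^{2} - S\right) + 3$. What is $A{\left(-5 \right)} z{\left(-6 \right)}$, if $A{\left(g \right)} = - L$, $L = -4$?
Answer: $- \frac{16}{9} \approx -1.7778$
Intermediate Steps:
$A{\left(g \right)} = 4$ ($A{\left(g \right)} = \left(-1\right) \left(-4\right) = 4$)
$G{\left(S \right)} = 3 + S^{2} - S$
$z{\left(b \right)} = \frac{2 b}{33 + b}$ ($z{\left(b \right)} = \frac{b + b}{b + \left(3 + 6^{2} - 6\right)} = \frac{2 b}{b + \left(3 + 36 - 6\right)} = \frac{2 b}{b + 33} = \frac{2 b}{33 + b}$)
$A{\left(-5 \right)} z{\left(-6 \right)} = 4 \cdot 2 \left(-6\right) \frac{1}{33 - 6} = 4 \cdot 2 \left(-6\right) \frac{1}{27} = 4 \left(- \frac{4}{9}\right) = - \frac{16}{9}$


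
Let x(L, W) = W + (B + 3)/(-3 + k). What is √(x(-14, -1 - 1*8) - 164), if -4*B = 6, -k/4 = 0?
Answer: I*√694/2 ≈ 13.172*I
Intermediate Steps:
k = 0 (k = -4*0 = 0)
B = -3/2 (B = -¼*6 = -3/2 ≈ -1.5000)
x(L, W) = -½ + W (x(L, W) = W + (-3/2 + 3)/(-3 + 0) = W + (3/2)/(-3) = W + (3/2)*(-⅓) = W - ½ = -½ + W)
√(x(-14, -1 - 1*8) - 164) = √((-½ + (-1 - 1*8)) - 164) = √((-½ + (-1 - 8)) - 164) = √((-½ - 9) - 164) = √(-19/2 - 164) = √(-347/2) = I*√694/2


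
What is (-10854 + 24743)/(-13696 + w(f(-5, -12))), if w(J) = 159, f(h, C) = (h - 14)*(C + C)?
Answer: -13889/13537 ≈ -1.0260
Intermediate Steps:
f(h, C) = 2*C*(-14 + h) (f(h, C) = (-14 + h)*(2*C) = 2*C*(-14 + h))
(-10854 + 24743)/(-13696 + w(f(-5, -12))) = (-10854 + 24743)/(-13696 + 159) = 13889/(-13537) = 13889*(-1/13537) = -13889/13537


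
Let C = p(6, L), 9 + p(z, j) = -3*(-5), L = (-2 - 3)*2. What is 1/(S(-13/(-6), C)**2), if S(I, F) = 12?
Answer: 1/144 ≈ 0.0069444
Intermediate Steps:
L = -10 (L = -5*2 = -10)
p(z, j) = 6 (p(z, j) = -9 - 3*(-5) = -9 + 15 = 6)
C = 6
1/(S(-13/(-6), C)**2) = 1/(12**2) = 1/144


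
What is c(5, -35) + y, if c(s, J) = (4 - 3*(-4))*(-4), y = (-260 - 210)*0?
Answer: -64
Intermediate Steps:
y = 0 (y = -470*0 = 0)
c(s, J) = -64 (c(s, J) = (4 + 12)*(-4) = 16*(-4) = -64)
c(5, -35) + y = -64 + 0 = -64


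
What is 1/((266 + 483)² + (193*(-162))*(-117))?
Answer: 1/4219123 ≈ 2.3702e-7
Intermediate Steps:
1/((266 + 483)² + (193*(-162))*(-117)) = 1/(749² - 31266*(-117)) = 1/(561001 + 3658122) = 1/4219123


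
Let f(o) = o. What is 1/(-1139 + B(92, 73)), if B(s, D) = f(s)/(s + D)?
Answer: -165/187843 ≈ -0.00087839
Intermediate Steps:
B(s, D) = s/(D + s) (B(s, D) = s/(s + D) = s/(D + s))
1/(-1139 + B(92, 73)) = 1/(-1139 + 92/(73 + 92)) = 1/(-1139 + 92/165) = 1/(-187843/165) = -165/187843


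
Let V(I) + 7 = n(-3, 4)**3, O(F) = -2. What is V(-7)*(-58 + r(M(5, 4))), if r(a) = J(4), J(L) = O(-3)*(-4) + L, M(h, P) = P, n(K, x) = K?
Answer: 1564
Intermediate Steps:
V(I) = -34 (V(I) = -7 + (-3)**3 = -7 - 27 = -34)
J(L) = 8 + L (J(L) = -2*(-4) + L = 8 + L)
r(a) = 12 (r(a) = 8 + 4 = 12)
V(-7)*(-58 + r(M(5, 4))) = -34*(-58 + 12) = -34*(-46) = 1564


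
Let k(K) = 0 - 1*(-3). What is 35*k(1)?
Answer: 105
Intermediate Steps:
k(K) = 3 (k(K) = 0 + 3 = 3)
35*k(1) = 35*3 = 105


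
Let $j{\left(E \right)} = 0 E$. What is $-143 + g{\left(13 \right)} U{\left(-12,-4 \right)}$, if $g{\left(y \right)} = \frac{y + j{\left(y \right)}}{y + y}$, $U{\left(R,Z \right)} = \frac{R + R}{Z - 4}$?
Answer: $- \frac{283}{2} \approx -141.5$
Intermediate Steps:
$j{\left(E \right)} = 0$
$U{\left(R,Z \right)} = \frac{2 R}{-4 + Z}$
$g{\left(y \right)} = \frac{1}{2}$ ($g{\left(y \right)} = \frac{y + 0}{y + y} = \frac{y}{2 y} = y \frac{1}{2 y} = \frac{1}{2}$)
$-143 + g{\left(13 \right)} U{\left(-12,-4 \right)} = -143 + \frac{2 \left(-12\right) \frac{1}{-4 - 4}}{2} = -143 + \frac{2 \left(-12\right) \frac{1}{-8}}{2} = -143 + \frac{2 \left(-12\right) \left(- \frac{1}{8}\right)}{2} = -143 + \frac{1}{2} \cdot 3 = -143 + \frac{3}{2} = - \frac{283}{2}$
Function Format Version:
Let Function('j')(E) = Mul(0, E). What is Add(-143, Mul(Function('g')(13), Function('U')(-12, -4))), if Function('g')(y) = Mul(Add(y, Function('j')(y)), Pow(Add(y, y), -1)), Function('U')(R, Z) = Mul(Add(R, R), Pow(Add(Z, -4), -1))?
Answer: Rational(-283, 2) ≈ -141.50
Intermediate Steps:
Function('j')(E) = 0
Function('U')(R, Z) = Mul(2, R, Pow(Add(-4, Z), -1)) (Function('U')(R, Z) = Mul(Mul(2, R), Pow(Add(-4, Z), -1)) = Mul(2, R, Pow(Add(-4, Z), -1)))
Function('g')(y) = Rational(1, 2) (Function('g')(y) = Mul(Add(y, 0), Pow(Add(y, y), -1)) = Mul(y, Pow(Mul(2, y), -1)) = Mul(y, Mul(Rational(1, 2), Pow(y, -1))) = Rational(1, 2))
Add(-143, Mul(Function('g')(13), Function('U')(-12, -4))) = Add(-143, Mul(Rational(1, 2), Mul(2, -12, Pow(Add(-4, -4), -1)))) = Add(-143, Mul(Rational(1, 2), Mul(2, -12, Pow(-8, -1)))) = Add(-143, Mul(Rational(1, 2), Mul(2, -12, Rational(-1, 8)))) = Add(-143, Mul(Rational(1, 2), 3)) = Add(-143, Rational(3, 2)) = Rational(-283, 2)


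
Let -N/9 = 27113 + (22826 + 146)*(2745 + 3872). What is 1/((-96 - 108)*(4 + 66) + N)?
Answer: -1/1368309813 ≈ -7.3083e-10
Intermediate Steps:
N = -1368295533 (N = -9*(27113 + (22826 + 146)*(2745 + 3872)) = -9*(27113 + 22972*6617) = -9*(27113 + 152005724) = -9*152032837 = -1368295533)
1/((-96 - 108)*(4 + 66) + N) = 1/((-96 - 108)*(4 + 66) - 1368295533) = 1/(-204*70 - 1368295533) = 1/(-14280 - 1368295533) = 1/(-1368309813) = -1/1368309813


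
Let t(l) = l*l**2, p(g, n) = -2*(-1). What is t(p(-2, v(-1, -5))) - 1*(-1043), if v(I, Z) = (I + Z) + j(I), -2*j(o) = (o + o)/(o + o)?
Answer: 1051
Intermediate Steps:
j(o) = -1/2 (j(o) = -(o + o)/(2*(o + o)) = -2*o/(2*(2*o)) = -2*o*1/(2*o)/2 = -1/2*1 = -1/2)
v(I, Z) = -1/2 + I + Z (v(I, Z) = (I + Z) - 1/2 = -1/2 + I + Z)
p(g, n) = 2
t(l) = l**3
t(p(-2, v(-1, -5))) - 1*(-1043) = 2**3 - 1*(-1043) = 8 + 1043 = 1051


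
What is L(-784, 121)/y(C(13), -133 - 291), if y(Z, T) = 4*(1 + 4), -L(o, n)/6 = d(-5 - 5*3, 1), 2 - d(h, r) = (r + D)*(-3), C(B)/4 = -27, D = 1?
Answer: -12/5 ≈ -2.4000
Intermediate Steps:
C(B) = -108 (C(B) = 4*(-27) = -108)
d(h, r) = 5 + 3*r (d(h, r) = 2 - (r + 1)*(-3) = 2 - (1 + r)*(-3) = 2 - (-3 - 3*r) = 2 + (3 + 3*r) = 5 + 3*r)
L(o, n) = -48 (L(o, n) = -6*(5 + 3*1) = -6*(5 + 3) = -6*8 = -48)
y(Z, T) = 20 (y(Z, T) = 4*5 = 20)
L(-784, 121)/y(C(13), -133 - 291) = -48/20 = -48*1/20 = -12/5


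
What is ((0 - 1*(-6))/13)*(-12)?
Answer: -72/13 ≈ -5.5385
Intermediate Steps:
((0 - 1*(-6))/13)*(-12) = ((0 + 6)/13)*(-12) = ((1/13)*6)*(-12) = (6/13)*(-12) = -72/13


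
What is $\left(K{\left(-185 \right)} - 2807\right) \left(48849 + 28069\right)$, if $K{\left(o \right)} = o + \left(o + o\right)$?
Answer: $-258598316$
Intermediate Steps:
$K{\left(o \right)} = 3 o$ ($K{\left(o \right)} = o + 2 o = 3 o$)
$\left(K{\left(-185 \right)} - 2807\right) \left(48849 + 28069\right) = \left(3 \left(-185\right) - 2807\right) \left(48849 + 28069\right) = \left(-555 + \left(-23239 + 20432\right)\right) 76918 = \left(-555 - 2807\right) 76918 = \left(-3362\right) 76918 = -258598316$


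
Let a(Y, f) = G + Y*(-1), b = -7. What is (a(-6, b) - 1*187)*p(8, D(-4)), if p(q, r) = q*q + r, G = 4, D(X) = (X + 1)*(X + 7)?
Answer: -9735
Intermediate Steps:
D(X) = (1 + X)*(7 + X)
p(q, r) = r + q**2 (p(q, r) = q**2 + r = r + q**2)
a(Y, f) = 4 - Y (a(Y, f) = 4 + Y*(-1) = 4 - Y)
(a(-6, b) - 1*187)*p(8, D(-4)) = ((4 - 1*(-6)) - 1*187)*((7 + (-4)**2 + 8*(-4)) + 8**2) = ((4 + 6) - 187)*((7 + 16 - 32) + 64) = (10 - 187)*(-9 + 64) = -177*55 = -9735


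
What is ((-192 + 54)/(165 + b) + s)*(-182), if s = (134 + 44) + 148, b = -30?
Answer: -2661568/45 ≈ -59146.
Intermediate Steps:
s = 326 (s = 178 + 148 = 326)
((-192 + 54)/(165 + b) + s)*(-182) = ((-192 + 54)/(165 - 30) + 326)*(-182) = (-138/135 + 326)*(-182) = (-138*1/135 + 326)*(-182) = (-46/45 + 326)*(-182) = (14624/45)*(-182) = -2661568/45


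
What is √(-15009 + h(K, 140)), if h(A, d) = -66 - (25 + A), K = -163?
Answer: I*√14937 ≈ 122.22*I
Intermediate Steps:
h(A, d) = -91 - A (h(A, d) = -66 + (-25 - A) = -91 - A)
√(-15009 + h(K, 140)) = √(-15009 + (-91 - 1*(-163))) = √(-15009 + (-91 + 163)) = √(-15009 + 72) = √(-14937) = I*√14937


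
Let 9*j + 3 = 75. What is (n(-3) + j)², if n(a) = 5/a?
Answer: 361/9 ≈ 40.111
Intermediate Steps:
j = 8 (j = -⅓ + (⅑)*75 = -⅓ + 25/3 = 8)
(n(-3) + j)² = (5/(-3) + 8)² = (5*(-⅓) + 8)² = (-5/3 + 8)² = (19/3)² = 361/9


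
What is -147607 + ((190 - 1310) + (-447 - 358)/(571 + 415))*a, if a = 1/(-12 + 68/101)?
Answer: -166386716663/1127984 ≈ -1.4751e+5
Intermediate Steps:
a = -101/1144 (a = 1/(-12 + 68*(1/101)) = 1/(-12 + 68/101) = 1/(-1144/101) = -101/1144 ≈ -0.088287)
-147607 + ((190 - 1310) + (-447 - 358)/(571 + 415))*a = -147607 + ((190 - 1310) + (-447 - 358)/(571 + 415))*(-101/1144) = -147607 + (-1120 - 805/986)*(-101/1144) = -147607 - 1105125/986*(-101/1144) = -147607 + 111617625/1127984 = -166386716663/1127984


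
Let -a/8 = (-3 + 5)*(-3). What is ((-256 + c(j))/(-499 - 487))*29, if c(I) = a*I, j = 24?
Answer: -448/17 ≈ -26.353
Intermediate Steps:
a = 48 (a = -8*(-3 + 5)*(-3) = -16*(-3) = -8*(-6) = 48)
c(I) = 48*I
((-256 + c(j))/(-499 - 487))*29 = ((-256 + 48*24)/(-499 - 487))*29 = ((-256 + 1152)/(-986))*29 = (896*(-1/986))*29 = -448/493*29 = -448/17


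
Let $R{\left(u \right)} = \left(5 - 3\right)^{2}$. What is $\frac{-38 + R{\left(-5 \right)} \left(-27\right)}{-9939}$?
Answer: $\frac{146}{9939} \approx 0.01469$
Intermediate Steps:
$R{\left(u \right)} = 4$ ($R{\left(u \right)} = 2^{2} = 4$)
$\frac{-38 + R{\left(-5 \right)} \left(-27\right)}{-9939} = \frac{-38 + 4 \left(-27\right)}{-9939} = \left(-38 - 108\right) \left(- \frac{1}{9939}\right) = \left(-146\right) \left(- \frac{1}{9939}\right) = \frac{146}{9939}$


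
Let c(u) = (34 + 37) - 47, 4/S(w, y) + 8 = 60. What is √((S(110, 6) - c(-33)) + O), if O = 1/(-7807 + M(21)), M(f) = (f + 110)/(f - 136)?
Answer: I*√1205563654347/224484 ≈ 4.8911*I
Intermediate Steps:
M(f) = (110 + f)/(-136 + f)
S(w, y) = 1/13 (S(w, y) = 4/(-8 + 60) = 4/52 = 4*(1/52) = 1/13)
c(u) = 24 (c(u) = 71 - 47 = 24)
O = -115/897936 (O = 1/(-7807 + (110 + 21)/(-136 + 21)) = 1/(-7807 + 131/(-115)) = 1/(-7807 - 1/115*131) = 1/(-7807 - 131/115) = 1/(-897936/115) = -115/897936 ≈ -0.00012807)
√((S(110, 6) - c(-33)) + O) = √((1/13 - 1*24) - 115/897936) = √((1/13 - 24) - 115/897936) = √(-311/13 - 115/897936) = √(-21481507/897936) = I*√1205563654347/224484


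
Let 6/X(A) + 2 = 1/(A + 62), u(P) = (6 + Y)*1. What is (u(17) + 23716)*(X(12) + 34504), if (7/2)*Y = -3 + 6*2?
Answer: 280752687456/343 ≈ 8.1852e+8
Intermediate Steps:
Y = 18/7 (Y = 2*(-3 + 6*2)/7 = 2*(-3 + 12)/7 = (2/7)*9 = 18/7 ≈ 2.5714)
u(P) = 60/7 (u(P) = (6 + 18/7)*1 = (60/7)*1 = 60/7)
X(A) = 6/(-2 + 1/(62 + A)) (X(A) = 6/(-2 + 1/(A + 62)) = 6/(-2 + 1/(62 + A)))
(u(17) + 23716)*(X(12) + 34504) = (60/7 + 23716)*(6*(-62 - 1*12)/(123 + 2*12) + 34504) = 166072*(6*(-62 - 12)/(123 + 24) + 34504)/7 = 166072*(6*(-74)/147 + 34504)/7 = 166072*(6*(1/147)*(-74) + 34504)/7 = 166072*(-148/49 + 34504)/7 = (166072/7)*(1690548/49) = 280752687456/343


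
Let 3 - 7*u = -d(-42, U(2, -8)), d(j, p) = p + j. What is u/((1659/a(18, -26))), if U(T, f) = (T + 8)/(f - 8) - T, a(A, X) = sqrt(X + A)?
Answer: -111*I*sqrt(2)/15484 ≈ -0.010138*I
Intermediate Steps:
a(A, X) = sqrt(A + X)
U(T, f) = -T + (8 + T)/(-8 + f) (U(T, f) = (8 + T)/(-8 + f) - T = -T + (8 + T)/(-8 + f))
d(j, p) = j + p
u = -333/56 (u = 3/7 - (-1)*(-42 + (8 + 9*2 - 1*2*(-8))/(-8 - 8))/7 = 3/7 - (-1)*(-42 + (8 + 18 + 16)/(-16))/7 = 3/7 - (-1)*(-42 - 1/16*42)/7 = 3/7 - (-1)*(-42 - 21/8)/7 = 3/7 - (-1)*(-357)/(7*8) = 3/7 - 1/7*357/8 = 3/7 - 51/8 = -333/56 ≈ -5.9464)
u/((1659/a(18, -26))) = -333*sqrt(18 - 26)/1659/56 = -333*2*I*sqrt(2)/1659/56 = -111*I*sqrt(2)/15484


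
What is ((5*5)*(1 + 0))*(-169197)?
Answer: -4229925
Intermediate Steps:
((5*5)*(1 + 0))*(-169197) = (25*1)*(-169197) = 25*(-169197) = -4229925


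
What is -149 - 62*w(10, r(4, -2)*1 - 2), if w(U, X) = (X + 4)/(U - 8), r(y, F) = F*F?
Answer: -335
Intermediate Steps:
r(y, F) = F²
w(U, X) = (4 + X)/(-8 + U)
-149 - 62*w(10, r(4, -2)*1 - 2) = -149 - 62*(4 + ((-2)²*1 - 2))/(-8 + 10) = -149 - 62*(4 + (4*1 - 2))/2 = -149 - 31*(4 + (4 - 2)) = -149 - 31*(4 + 2) = -149 - 31*6 = -149 - 62*3 = -149 - 186 = -335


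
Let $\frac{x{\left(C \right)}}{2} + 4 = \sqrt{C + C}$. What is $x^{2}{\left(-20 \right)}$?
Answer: $16 \left(2 - i \sqrt{10}\right)^{2} \approx -96.0 - 202.39 i$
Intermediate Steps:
$x{\left(C \right)} = -8 + 2 \sqrt{2} \sqrt{C}$ ($x{\left(C \right)} = -8 + 2 \sqrt{C + C} = -8 + 2 \sqrt{2 C} = -8 + 2 \sqrt{2} \sqrt{C}$)
$x^{2}{\left(-20 \right)} = \left(-8 + 2 \sqrt{2} \sqrt{-20}\right)^{2} = \left(-8 + 2 \sqrt{2} \cdot 2 i \sqrt{5}\right)^{2} = \left(-8 + 4 i \sqrt{10}\right)^{2}$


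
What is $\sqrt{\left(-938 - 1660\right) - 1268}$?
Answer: $i \sqrt{3866} \approx 62.177 i$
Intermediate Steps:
$\sqrt{\left(-938 - 1660\right) - 1268} = \sqrt{-2598 - 1268} = \sqrt{-3866} = i \sqrt{3866}$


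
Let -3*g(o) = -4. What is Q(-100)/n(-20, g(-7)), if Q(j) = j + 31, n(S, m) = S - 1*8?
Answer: 69/28 ≈ 2.4643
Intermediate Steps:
g(o) = 4/3 (g(o) = -⅓*(-4) = 4/3)
n(S, m) = -8 + S (n(S, m) = S - 8 = -8 + S)
Q(j) = 31 + j
Q(-100)/n(-20, g(-7)) = (31 - 100)/(-8 - 20) = -69/(-28) = -69*(-1/28) = 69/28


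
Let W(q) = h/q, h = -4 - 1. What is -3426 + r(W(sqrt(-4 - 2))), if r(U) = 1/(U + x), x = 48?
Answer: 6*(-2855*sqrt(6) + 164447*I)/(-288*I + 5*sqrt(6)) ≈ -3426.0 - 0.00088435*I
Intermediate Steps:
h = -5
W(q) = -5/q
r(U) = 1/(48 + U) (r(U) = 1/(U + 48) = 1/(48 + U))
-3426 + r(W(sqrt(-4 - 2))) = -3426 + 1/(48 - 5/sqrt(-4 - 2)) = -3426 + 1/(48 - 5*(-I*sqrt(6)/6)) = -3426 + 1/(48 - (-5)*I*sqrt(6)/6) = -3426 + 1/(48 + 5*I*sqrt(6)/6)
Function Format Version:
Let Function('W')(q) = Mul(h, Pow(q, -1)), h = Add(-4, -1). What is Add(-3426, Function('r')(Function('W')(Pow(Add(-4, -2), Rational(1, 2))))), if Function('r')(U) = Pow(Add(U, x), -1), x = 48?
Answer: Mul(6, Pow(Add(Mul(-288, I), Mul(5, Pow(6, Rational(1, 2)))), -1), Add(Mul(-2855, Pow(6, Rational(1, 2))), Mul(164447, I))) ≈ Add(-3426.0, Mul(-0.00088435, I))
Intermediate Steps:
h = -5
Function('W')(q) = Mul(-5, Pow(q, -1))
Function('r')(U) = Pow(Add(48, U), -1) (Function('r')(U) = Pow(Add(U, 48), -1) = Pow(Add(48, U), -1))
Add(-3426, Function('r')(Function('W')(Pow(Add(-4, -2), Rational(1, 2))))) = Add(-3426, Pow(Add(48, Mul(-5, Pow(Pow(Add(-4, -2), Rational(1, 2)), -1))), -1)) = Add(-3426, Pow(Add(48, Mul(-5, Pow(Pow(-6, Rational(1, 2)), -1))), -1)) = Add(-3426, Pow(Add(48, Mul(-5, Pow(Mul(I, Pow(6, Rational(1, 2))), -1))), -1)) = Add(-3426, Pow(Add(48, Mul(-5, Mul(Rational(-1, 6), I, Pow(6, Rational(1, 2))))), -1)) = Add(-3426, Pow(Add(48, Mul(Rational(5, 6), I, Pow(6, Rational(1, 2)))), -1))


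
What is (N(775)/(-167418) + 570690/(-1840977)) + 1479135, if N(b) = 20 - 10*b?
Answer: 25327116224648050/17122927077 ≈ 1.4791e+6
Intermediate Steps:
(N(775)/(-167418) + 570690/(-1840977)) + 1479135 = ((20 - 10*775)/(-167418) + 570690/(-1840977)) + 1479135 = ((20 - 7750)*(-1/167418) + 570690*(-1/1840977)) + 1479135 = (-7730*(-1/167418) - 63410/204553) + 1479135 = (3865/83709 - 63410/204553) + 1479135 = -4517390345/17122927077 + 1479135 = 25327116224648050/17122927077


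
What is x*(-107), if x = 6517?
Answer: -697319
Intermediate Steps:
x*(-107) = 6517*(-107) = -697319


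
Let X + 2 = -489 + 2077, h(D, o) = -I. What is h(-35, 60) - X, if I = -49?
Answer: -1537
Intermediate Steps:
h(D, o) = 49 (h(D, o) = -1*(-49) = 49)
X = 1586 (X = -2 + (-489 + 2077) = -2 + 1588 = 1586)
h(-35, 60) - X = 49 - 1*1586 = 49 - 1586 = -1537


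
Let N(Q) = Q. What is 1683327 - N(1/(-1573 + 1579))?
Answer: 10099961/6 ≈ 1.6833e+6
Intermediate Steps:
1683327 - N(1/(-1573 + 1579)) = 1683327 - 1/(-1573 + 1579) = 1683327 - 1/6 = 1683327 - 1*⅙ = 1683327 - ⅙ = 10099961/6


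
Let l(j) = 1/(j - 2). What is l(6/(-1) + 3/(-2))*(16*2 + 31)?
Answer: -126/19 ≈ -6.6316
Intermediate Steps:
l(j) = 1/(-2 + j)
l(6/(-1) + 3/(-2))*(16*2 + 31) = (16*2 + 31)/(-2 + (6/(-1) + 3/(-2))) = (32 + 31)/(-2 + (6*(-1) + 3*(-1/2))) = 63/(-2 + (-6 - 3/2)) = 63/(-2 - 15/2) = 63/(-19/2) = -2/19*63 = -126/19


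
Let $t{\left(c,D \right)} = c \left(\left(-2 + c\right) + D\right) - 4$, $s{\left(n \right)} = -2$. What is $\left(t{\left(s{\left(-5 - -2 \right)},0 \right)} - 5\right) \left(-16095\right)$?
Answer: $16095$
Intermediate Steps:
$t{\left(c,D \right)} = -4 + c \left(-2 + D + c\right)$ ($t{\left(c,D \right)} = c \left(-2 + D + c\right) - 4 = -4 + c \left(-2 + D + c\right)$)
$\left(t{\left(s{\left(-5 - -2 \right)},0 \right)} - 5\right) \left(-16095\right) = \left(\left(-4 + \left(-2\right)^{2} - -4 + 0 \left(-2\right)\right) - 5\right) \left(-16095\right) = \left(\left(-4 + 4 + 4 + 0\right) - 5\right) \left(-16095\right) = \left(4 - 5\right) \left(-16095\right) = \left(-1\right) \left(-16095\right) = 16095$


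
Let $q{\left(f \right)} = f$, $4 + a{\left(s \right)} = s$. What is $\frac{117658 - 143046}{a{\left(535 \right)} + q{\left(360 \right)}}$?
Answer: $- \frac{2308}{81} \approx -28.494$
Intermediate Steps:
$a{\left(s \right)} = -4 + s$
$\frac{117658 - 143046}{a{\left(535 \right)} + q{\left(360 \right)}} = \frac{117658 - 143046}{\left(-4 + 535\right) + 360} = - \frac{25388}{531 + 360} = - \frac{25388}{891} = \left(-25388\right) \frac{1}{891} = - \frac{2308}{81}$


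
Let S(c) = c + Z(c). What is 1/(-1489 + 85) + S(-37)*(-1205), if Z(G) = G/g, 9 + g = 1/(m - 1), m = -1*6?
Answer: 892012079/22464 ≈ 39709.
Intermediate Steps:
m = -6
g = -64/7 (g = -9 + 1/(-6 - 1) = -9 + 1/(-7) = -9 - 1/7 = -64/7 ≈ -9.1429)
Z(G) = -7*G/64 (Z(G) = G/(-64/7) = G*(-7/64) = -7*G/64)
S(c) = 57*c/64 (S(c) = c - 7*c/64 = 57*c/64)
1/(-1489 + 85) + S(-37)*(-1205) = 1/(-1489 + 85) + ((57/64)*(-37))*(-1205) = 1/(-1404) - 2109/64*(-1205) = -1/1404 + 2541345/64 = 892012079/22464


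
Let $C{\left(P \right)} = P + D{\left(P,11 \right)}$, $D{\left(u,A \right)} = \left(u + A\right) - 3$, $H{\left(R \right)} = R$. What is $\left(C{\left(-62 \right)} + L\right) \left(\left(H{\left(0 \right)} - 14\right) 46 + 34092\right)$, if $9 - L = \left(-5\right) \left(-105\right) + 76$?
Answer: $-23681184$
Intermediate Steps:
$D{\left(u,A \right)} = -3 + A + u$ ($D{\left(u,A \right)} = \left(A + u\right) - 3 = -3 + A + u$)
$C{\left(P \right)} = 8 + 2 P$ ($C{\left(P \right)} = P + \left(-3 + 11 + P\right) = P + \left(8 + P\right) = 8 + 2 P$)
$L = -592$ ($L = 9 - \left(\left(-5\right) \left(-105\right) + 76\right) = 9 - \left(525 + 76\right) = 9 - 601 = -592$)
$\left(C{\left(-62 \right)} + L\right) \left(\left(H{\left(0 \right)} - 14\right) 46 + 34092\right) = \left(\left(8 + 2 \left(-62\right)\right) - 592\right) \left(\left(0 - 14\right) 46 + 34092\right) = \left(\left(8 - 124\right) - 592\right) \left(\left(-14\right) 46 + 34092\right) = \left(-116 - 592\right) \left(-644 + 34092\right) = \left(-708\right) 33448 = -23681184$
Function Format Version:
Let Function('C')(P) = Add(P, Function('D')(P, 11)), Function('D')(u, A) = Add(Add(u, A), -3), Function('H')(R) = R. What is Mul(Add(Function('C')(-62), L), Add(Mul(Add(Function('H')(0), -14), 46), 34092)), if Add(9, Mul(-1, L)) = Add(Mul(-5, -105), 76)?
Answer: -23681184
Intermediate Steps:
Function('D')(u, A) = Add(-3, A, u) (Function('D')(u, A) = Add(Add(A, u), -3) = Add(-3, A, u))
Function('C')(P) = Add(8, Mul(2, P)) (Function('C')(P) = Add(P, Add(-3, 11, P)) = Add(P, Add(8, P)) = Add(8, Mul(2, P)))
L = -592 (L = Add(9, Mul(-1, Add(Mul(-5, -105), 76))) = Add(9, Mul(-1, Add(525, 76))) = Add(9, Mul(-1, 601)) = Add(9, -601) = -592)
Mul(Add(Function('C')(-62), L), Add(Mul(Add(Function('H')(0), -14), 46), 34092)) = Mul(Add(Add(8, Mul(2, -62)), -592), Add(Mul(Add(0, -14), 46), 34092)) = Mul(Add(Add(8, -124), -592), Add(Mul(-14, 46), 34092)) = Mul(Add(-116, -592), Add(-644, 34092)) = Mul(-708, 33448) = -23681184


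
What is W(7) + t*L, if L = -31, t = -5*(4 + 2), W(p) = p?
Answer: 937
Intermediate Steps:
t = -30 (t = -5*6 = -30)
W(7) + t*L = 7 - 30*(-31) = 7 + 930 = 937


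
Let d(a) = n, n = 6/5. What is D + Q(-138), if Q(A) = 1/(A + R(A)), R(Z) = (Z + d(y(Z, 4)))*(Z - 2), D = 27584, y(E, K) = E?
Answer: 524482177/19014 ≈ 27584.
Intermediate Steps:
n = 6/5 (n = 6*(⅕) = 6/5 ≈ 1.2000)
d(a) = 6/5
R(Z) = (-2 + Z)*(6/5 + Z) (R(Z) = (Z + 6/5)*(Z - 2) = (6/5 + Z)*(-2 + Z) = (-2 + Z)*(6/5 + Z))
Q(A) = 1/(-12/5 + A² + A/5) (Q(A) = 1/(A + (-12/5 + A² - 4*A/5)) = 1/(-12/5 + A² + A/5))
D + Q(-138) = 27584 + 5/(-12 - 138 + 5*(-138)²) = 27584 + 5/(-12 - 138 + 5*19044) = 27584 + 5/(-12 - 138 + 95220) = 27584 + 5/95070 = 27584 + 5*(1/95070) = 27584 + 1/19014 = 524482177/19014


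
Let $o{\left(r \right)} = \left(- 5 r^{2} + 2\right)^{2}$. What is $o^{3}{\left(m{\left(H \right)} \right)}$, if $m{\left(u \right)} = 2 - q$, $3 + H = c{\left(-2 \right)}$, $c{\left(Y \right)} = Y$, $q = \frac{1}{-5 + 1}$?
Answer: $\frac{2693103168443689}{16777216} \approx 1.6052 \cdot 10^{8}$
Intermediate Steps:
$q = - \frac{1}{4}$ ($q = \frac{1}{-4} = - \frac{1}{4} \approx -0.25$)
$H = -5$ ($H = -3 - 2 = -5$)
$m{\left(u \right)} = \frac{9}{4}$ ($m{\left(u \right)} = 2 - - \frac{1}{4} = 2 + \frac{1}{4} = \frac{9}{4}$)
$o{\left(r \right)} = \left(2 - 5 r^{2}\right)^{2}$
$o^{3}{\left(m{\left(H \right)} \right)} = \left(\left(-2 + 5 \left(\frac{9}{4}\right)^{2}\right)^{2}\right)^{3} = \left(\left(-2 + 5 \cdot \frac{81}{16}\right)^{2}\right)^{3} = \left(\left(-2 + \frac{405}{16}\right)^{2}\right)^{3} = \left(\left(\frac{373}{16}\right)^{2}\right)^{3} = \left(\frac{139129}{256}\right)^{3} = \frac{2693103168443689}{16777216}$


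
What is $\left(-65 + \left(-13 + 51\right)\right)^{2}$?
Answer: $729$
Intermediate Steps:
$\left(-65 + \left(-13 + 51\right)\right)^{2} = \left(-65 + 38\right)^{2} = \left(-27\right)^{2} = 729$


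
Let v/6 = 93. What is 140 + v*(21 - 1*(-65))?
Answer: 48128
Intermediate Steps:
v = 558 (v = 6*93 = 558)
140 + v*(21 - 1*(-65)) = 140 + 558*(21 - 1*(-65)) = 140 + 558*(21 + 65) = 140 + 558*86 = 140 + 47988 = 48128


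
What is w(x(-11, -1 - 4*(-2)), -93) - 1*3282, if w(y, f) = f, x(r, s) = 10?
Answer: -3375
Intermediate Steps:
w(x(-11, -1 - 4*(-2)), -93) - 1*3282 = -93 - 1*3282 = -93 - 3282 = -3375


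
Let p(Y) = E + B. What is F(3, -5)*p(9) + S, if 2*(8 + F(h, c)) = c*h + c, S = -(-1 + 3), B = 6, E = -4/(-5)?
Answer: -622/5 ≈ -124.40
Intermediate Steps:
E = 4/5 (E = -4*(-1/5) = 4/5 ≈ 0.80000)
S = -2 (S = -1*2 = -2)
p(Y) = 34/5 (p(Y) = 4/5 + 6 = 34/5)
F(h, c) = -8 + c/2 + c*h/2 (F(h, c) = -8 + (c*h + c)/2 = -8 + (c + c*h)/2 = -8 + (c/2 + c*h/2) = -8 + c/2 + c*h/2)
F(3, -5)*p(9) + S = (-8 + (1/2)*(-5) + (1/2)*(-5)*3)*(34/5) - 2 = (-8 - 5/2 - 15/2)*(34/5) - 2 = -18*34/5 - 2 = -612/5 - 2 = -622/5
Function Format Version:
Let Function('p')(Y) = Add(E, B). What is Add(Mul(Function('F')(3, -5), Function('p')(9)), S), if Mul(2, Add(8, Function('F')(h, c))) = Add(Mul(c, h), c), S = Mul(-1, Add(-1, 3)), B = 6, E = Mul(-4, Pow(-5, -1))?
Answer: Rational(-622, 5) ≈ -124.40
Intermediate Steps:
E = Rational(4, 5) (E = Mul(-4, Rational(-1, 5)) = Rational(4, 5) ≈ 0.80000)
S = -2 (S = Mul(-1, 2) = -2)
Function('p')(Y) = Rational(34, 5) (Function('p')(Y) = Add(Rational(4, 5), 6) = Rational(34, 5))
Function('F')(h, c) = Add(-8, Mul(Rational(1, 2), c), Mul(Rational(1, 2), c, h)) (Function('F')(h, c) = Add(-8, Mul(Rational(1, 2), Add(Mul(c, h), c))) = Add(-8, Mul(Rational(1, 2), Add(c, Mul(c, h)))) = Add(-8, Add(Mul(Rational(1, 2), c), Mul(Rational(1, 2), c, h))) = Add(-8, Mul(Rational(1, 2), c), Mul(Rational(1, 2), c, h)))
Add(Mul(Function('F')(3, -5), Function('p')(9)), S) = Add(Mul(Add(-8, Mul(Rational(1, 2), -5), Mul(Rational(1, 2), -5, 3)), Rational(34, 5)), -2) = Add(Mul(Add(-8, Rational(-5, 2), Rational(-15, 2)), Rational(34, 5)), -2) = Add(Mul(-18, Rational(34, 5)), -2) = Add(Rational(-612, 5), -2) = Rational(-622, 5)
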